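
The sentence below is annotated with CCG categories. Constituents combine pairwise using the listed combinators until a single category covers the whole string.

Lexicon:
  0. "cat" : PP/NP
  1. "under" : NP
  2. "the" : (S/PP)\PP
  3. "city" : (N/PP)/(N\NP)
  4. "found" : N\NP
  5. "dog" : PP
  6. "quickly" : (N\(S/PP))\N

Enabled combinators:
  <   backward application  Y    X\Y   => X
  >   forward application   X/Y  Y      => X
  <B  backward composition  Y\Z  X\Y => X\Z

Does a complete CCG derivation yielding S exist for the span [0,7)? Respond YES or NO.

PP/NP NP (S/PP)\PP (N/PP)/(N\NP) N\NP PP (N\(S/PP))\N
CKY chart[0,7] = {N}; S ∉ chart

NO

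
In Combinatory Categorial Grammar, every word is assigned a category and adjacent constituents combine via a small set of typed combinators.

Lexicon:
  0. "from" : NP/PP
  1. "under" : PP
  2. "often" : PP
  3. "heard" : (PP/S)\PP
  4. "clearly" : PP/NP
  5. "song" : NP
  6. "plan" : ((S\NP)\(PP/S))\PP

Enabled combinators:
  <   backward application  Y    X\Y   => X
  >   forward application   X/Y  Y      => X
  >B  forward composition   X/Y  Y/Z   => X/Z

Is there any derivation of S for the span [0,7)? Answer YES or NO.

[0,7] S   <
  [0,2] NP   >
    [0,1] "from" : NP/PP
    [1,2] "under" : PP
  [2,7] S\NP   <
    [2,4] PP/S   <
      [2,3] "often" : PP
      [3,4] "heard" : (PP/S)\PP
    [4,7] (S\NP)\(PP/S)   <
      [4,6] PP   >
        [4,5] "clearly" : PP/NP
        [5,6] "song" : NP
      [6,7] "plan" : ((S\NP)\(PP/S))\PP

YES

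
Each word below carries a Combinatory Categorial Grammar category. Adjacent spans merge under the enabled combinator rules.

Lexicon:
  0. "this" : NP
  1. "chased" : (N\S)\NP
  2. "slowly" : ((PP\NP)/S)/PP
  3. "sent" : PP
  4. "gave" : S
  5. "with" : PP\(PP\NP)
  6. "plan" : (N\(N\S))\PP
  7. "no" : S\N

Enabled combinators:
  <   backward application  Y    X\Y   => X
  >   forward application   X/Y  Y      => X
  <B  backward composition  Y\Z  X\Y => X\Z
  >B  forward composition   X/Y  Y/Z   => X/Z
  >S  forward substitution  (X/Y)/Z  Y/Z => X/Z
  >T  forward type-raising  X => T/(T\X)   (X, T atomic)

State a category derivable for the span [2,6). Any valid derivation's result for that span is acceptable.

PP

[0,8] S   <
  [0,7] N   <
    [0,2] N\S   <
      [0,1] "this" : NP
      [1,2] "chased" : (N\S)\NP
    [2,7] N\(N\S)   <
      [2,6] PP   <
        [2,5] PP\NP   >
          [2,4] (PP\NP)/S   >
            [2,3] "slowly" : ((PP\NP)/S)/PP
            [3,4] "sent" : PP
          [4,5] "gave" : S
        [5,6] "with" : PP\(PP\NP)
      [6,7] "plan" : (N\(N\S))\PP
  [7,8] "no" : S\N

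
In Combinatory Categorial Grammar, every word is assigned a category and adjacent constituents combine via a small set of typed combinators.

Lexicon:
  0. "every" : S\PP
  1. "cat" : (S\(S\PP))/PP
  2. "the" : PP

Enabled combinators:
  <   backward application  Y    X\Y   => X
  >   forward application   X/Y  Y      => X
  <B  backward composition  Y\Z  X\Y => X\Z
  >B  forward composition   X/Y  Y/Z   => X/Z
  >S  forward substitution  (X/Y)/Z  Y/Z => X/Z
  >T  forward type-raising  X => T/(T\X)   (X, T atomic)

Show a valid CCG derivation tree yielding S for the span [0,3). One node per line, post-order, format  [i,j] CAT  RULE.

[0,1] S\PP  lex  "every"
[1,2] (S\(S\PP))/PP  lex  "cat"
[2,3] PP  lex  "the"
[1,3] S\(S\PP)  >  k=2
[0,3] S  <  k=1

[0,3] S   <
  [0,1] "every" : S\PP
  [1,3] S\(S\PP)   >
    [1,2] "cat" : (S\(S\PP))/PP
    [2,3] "the" : PP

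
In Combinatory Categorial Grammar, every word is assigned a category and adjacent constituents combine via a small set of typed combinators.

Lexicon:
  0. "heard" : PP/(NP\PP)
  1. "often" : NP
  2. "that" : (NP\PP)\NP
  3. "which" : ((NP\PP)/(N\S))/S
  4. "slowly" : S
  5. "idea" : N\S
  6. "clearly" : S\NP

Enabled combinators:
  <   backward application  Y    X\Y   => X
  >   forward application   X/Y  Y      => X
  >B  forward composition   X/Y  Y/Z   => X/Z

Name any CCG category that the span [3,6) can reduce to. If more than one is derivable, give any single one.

[0,7] S   <
  [0,6] NP   <
    [0,3] PP   >
      [0,1] "heard" : PP/(NP\PP)
      [1,3] NP\PP   <
        [1,2] "often" : NP
        [2,3] "that" : (NP\PP)\NP
    [3,6] NP\PP   >
      [3,5] (NP\PP)/(N\S)   >
        [3,4] "which" : ((NP\PP)/(N\S))/S
        [4,5] "slowly" : S
      [5,6] "idea" : N\S
  [6,7] "clearly" : S\NP

NP\PP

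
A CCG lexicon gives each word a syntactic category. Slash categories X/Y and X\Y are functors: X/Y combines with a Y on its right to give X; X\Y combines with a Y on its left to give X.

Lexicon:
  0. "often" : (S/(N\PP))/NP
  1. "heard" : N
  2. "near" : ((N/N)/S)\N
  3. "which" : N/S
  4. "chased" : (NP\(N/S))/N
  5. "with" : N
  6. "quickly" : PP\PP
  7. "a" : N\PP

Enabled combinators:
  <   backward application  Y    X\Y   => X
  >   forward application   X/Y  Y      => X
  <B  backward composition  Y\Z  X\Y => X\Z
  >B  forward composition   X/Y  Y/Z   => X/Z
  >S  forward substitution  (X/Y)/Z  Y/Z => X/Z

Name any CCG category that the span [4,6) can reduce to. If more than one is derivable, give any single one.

[0,8] S   >
  [0,6] S/(N\PP)   >
    [0,1] "often" : (S/(N\PP))/NP
    [1,6] NP   <
      [1,4] N/S   >S
        [1,3] (N/N)/S   <
          [1,2] "heard" : N
          [2,3] "near" : ((N/N)/S)\N
        [3,4] "which" : N/S
      [4,6] NP\(N/S)   >
        [4,5] "chased" : (NP\(N/S))/N
        [5,6] "with" : N
  [6,8] N\PP   <B
    [6,7] "quickly" : PP\PP
    [7,8] "a" : N\PP

NP\(N/S)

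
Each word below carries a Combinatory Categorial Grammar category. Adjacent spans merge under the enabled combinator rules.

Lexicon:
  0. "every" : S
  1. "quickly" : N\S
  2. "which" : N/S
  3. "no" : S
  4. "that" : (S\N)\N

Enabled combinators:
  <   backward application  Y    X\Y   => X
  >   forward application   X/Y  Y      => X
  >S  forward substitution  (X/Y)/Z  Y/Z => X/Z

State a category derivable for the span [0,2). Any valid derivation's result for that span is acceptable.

N

[0,5] S   <
  [0,2] N   <
    [0,1] "every" : S
    [1,2] "quickly" : N\S
  [2,5] S\N   <
    [2,4] N   >
      [2,3] "which" : N/S
      [3,4] "no" : S
    [4,5] "that" : (S\N)\N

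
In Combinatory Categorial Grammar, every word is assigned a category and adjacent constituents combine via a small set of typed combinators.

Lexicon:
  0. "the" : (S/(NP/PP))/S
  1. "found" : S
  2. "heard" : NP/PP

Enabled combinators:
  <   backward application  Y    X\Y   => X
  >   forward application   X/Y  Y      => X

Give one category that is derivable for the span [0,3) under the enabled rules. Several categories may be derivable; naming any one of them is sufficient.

S

[0,3] S   >
  [0,2] S/(NP/PP)   >
    [0,1] "the" : (S/(NP/PP))/S
    [1,2] "found" : S
  [2,3] "heard" : NP/PP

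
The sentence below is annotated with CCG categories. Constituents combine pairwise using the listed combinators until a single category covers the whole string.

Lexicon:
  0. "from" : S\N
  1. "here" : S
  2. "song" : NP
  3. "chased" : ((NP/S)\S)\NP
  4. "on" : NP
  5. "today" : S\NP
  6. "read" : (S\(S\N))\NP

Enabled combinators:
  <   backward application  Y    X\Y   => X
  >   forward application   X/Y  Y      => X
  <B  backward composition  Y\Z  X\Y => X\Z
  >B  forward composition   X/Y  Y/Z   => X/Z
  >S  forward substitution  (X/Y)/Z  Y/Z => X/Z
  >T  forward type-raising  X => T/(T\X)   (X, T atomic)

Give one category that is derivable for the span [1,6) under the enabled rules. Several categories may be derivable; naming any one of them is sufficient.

[0,7] S   <
  [0,1] "from" : S\N
  [1,7] S\(S\N)   <
    [1,6] NP   >
      [1,4] NP/S   <
        [1,2] "here" : S
        [2,4] (NP/S)\S   <
          [2,3] "song" : NP
          [3,4] "chased" : ((NP/S)\S)\NP
      [4,6] S   <
        [4,5] "on" : NP
        [5,6] "today" : S\NP
    [6,7] "read" : (S\(S\N))\NP

NP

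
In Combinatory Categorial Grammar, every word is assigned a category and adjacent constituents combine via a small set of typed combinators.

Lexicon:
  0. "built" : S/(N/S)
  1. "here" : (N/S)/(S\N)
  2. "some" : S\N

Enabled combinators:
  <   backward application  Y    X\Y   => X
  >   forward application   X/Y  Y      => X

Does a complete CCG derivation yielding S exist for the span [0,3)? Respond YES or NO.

[0,3] S   >
  [0,1] "built" : S/(N/S)
  [1,3] N/S   >
    [1,2] "here" : (N/S)/(S\N)
    [2,3] "some" : S\N

YES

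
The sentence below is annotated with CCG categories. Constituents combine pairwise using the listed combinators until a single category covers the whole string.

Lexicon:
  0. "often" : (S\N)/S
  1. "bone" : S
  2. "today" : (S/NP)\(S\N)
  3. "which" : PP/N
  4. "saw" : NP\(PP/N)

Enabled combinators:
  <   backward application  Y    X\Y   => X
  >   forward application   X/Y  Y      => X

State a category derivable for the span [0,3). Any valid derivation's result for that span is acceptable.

[0,5] S   >
  [0,3] S/NP   <
    [0,2] S\N   >
      [0,1] "often" : (S\N)/S
      [1,2] "bone" : S
    [2,3] "today" : (S/NP)\(S\N)
  [3,5] NP   <
    [3,4] "which" : PP/N
    [4,5] "saw" : NP\(PP/N)

S/NP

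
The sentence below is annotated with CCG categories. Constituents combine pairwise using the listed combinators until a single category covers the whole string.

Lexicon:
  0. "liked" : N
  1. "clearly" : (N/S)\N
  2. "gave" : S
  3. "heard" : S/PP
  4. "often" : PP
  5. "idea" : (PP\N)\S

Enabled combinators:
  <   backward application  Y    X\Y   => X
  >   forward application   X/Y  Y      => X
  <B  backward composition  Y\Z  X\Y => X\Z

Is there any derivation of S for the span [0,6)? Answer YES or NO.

NO

N (N/S)\N S S/PP PP (PP\N)\S
CKY chart[0,6] = {PP}; S ∉ chart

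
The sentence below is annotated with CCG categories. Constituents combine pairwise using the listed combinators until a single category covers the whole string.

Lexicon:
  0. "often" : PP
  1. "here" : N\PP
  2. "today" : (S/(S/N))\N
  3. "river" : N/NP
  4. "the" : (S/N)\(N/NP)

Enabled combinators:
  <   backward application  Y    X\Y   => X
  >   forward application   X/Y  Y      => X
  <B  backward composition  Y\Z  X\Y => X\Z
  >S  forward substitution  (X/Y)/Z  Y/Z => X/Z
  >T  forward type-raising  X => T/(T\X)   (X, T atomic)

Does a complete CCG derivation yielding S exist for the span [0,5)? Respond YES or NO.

YES

[0,5] S   >
  [0,3] S/(S/N)   <
    [0,2] N   <
      [0,1] "often" : PP
      [1,2] "here" : N\PP
    [2,3] "today" : (S/(S/N))\N
  [3,5] S/N   <
    [3,4] "river" : N/NP
    [4,5] "the" : (S/N)\(N/NP)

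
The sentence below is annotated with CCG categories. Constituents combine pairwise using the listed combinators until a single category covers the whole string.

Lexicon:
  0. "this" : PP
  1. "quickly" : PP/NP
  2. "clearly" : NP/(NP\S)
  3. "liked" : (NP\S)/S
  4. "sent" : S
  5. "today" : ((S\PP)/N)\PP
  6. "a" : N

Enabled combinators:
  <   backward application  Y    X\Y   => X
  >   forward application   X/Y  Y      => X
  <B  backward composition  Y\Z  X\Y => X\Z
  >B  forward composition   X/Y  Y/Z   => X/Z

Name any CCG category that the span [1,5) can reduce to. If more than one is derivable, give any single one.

PP

[0,7] S   <
  [0,1] "this" : PP
  [1,7] S\PP   >
    [1,6] (S\PP)/N   <
      [1,5] PP   >
        [1,4] PP/S   >B
          [1,2] "quickly" : PP/NP
          [2,4] NP/S   >B
            [2,3] "clearly" : NP/(NP\S)
            [3,4] "liked" : (NP\S)/S
        [4,5] "sent" : S
      [5,6] "today" : ((S\PP)/N)\PP
    [6,7] "a" : N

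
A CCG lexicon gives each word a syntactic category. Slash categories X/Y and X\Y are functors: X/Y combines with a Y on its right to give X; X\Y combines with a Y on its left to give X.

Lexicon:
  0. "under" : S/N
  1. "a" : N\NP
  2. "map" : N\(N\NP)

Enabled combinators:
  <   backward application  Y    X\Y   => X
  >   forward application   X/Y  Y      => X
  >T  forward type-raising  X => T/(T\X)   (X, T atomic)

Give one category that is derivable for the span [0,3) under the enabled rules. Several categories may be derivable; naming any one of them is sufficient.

[0,3] S   >
  [0,1] "under" : S/N
  [1,3] N   <
    [1,2] "a" : N\NP
    [2,3] "map" : N\(N\NP)

S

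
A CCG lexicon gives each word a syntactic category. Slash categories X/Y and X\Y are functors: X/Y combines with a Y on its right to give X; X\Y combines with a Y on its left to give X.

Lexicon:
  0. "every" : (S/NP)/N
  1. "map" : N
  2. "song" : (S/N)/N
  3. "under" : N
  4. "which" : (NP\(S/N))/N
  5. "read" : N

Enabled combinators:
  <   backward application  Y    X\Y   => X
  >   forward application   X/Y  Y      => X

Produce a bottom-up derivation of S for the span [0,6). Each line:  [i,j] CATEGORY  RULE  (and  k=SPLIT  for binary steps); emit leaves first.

[0,1] (S/NP)/N  lex  "every"
[1,2] N  lex  "map"
[0,2] S/NP  >  k=1
[2,3] (S/N)/N  lex  "song"
[3,4] N  lex  "under"
[2,4] S/N  >  k=3
[4,5] (NP\(S/N))/N  lex  "which"
[5,6] N  lex  "read"
[4,6] NP\(S/N)  >  k=5
[2,6] NP  <  k=4
[0,6] S  >  k=2

[0,6] S   >
  [0,2] S/NP   >
    [0,1] "every" : (S/NP)/N
    [1,2] "map" : N
  [2,6] NP   <
    [2,4] S/N   >
      [2,3] "song" : (S/N)/N
      [3,4] "under" : N
    [4,6] NP\(S/N)   >
      [4,5] "which" : (NP\(S/N))/N
      [5,6] "read" : N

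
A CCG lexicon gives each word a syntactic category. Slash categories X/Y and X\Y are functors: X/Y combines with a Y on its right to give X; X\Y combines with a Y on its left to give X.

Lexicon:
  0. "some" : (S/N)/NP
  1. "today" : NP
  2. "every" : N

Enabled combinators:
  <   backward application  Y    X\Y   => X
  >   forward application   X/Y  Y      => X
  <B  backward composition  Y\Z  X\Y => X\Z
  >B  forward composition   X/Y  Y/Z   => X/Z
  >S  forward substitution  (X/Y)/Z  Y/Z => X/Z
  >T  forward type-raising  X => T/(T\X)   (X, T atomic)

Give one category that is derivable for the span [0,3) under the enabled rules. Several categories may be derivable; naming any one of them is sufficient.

S

[0,3] S   >
  [0,2] S/N   >
    [0,1] "some" : (S/N)/NP
    [1,2] "today" : NP
  [2,3] "every" : N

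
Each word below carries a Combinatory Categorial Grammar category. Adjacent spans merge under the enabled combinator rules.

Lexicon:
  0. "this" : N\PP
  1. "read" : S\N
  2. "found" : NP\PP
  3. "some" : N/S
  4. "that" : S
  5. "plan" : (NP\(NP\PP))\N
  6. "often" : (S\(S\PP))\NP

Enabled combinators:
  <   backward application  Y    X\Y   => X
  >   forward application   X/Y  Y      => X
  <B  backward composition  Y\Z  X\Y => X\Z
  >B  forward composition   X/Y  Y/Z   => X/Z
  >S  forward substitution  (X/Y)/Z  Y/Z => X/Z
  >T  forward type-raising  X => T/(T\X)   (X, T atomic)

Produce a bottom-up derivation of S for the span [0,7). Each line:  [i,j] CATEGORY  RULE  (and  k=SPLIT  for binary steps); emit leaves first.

[0,1] N\PP  lex  "this"
[1,2] S\N  lex  "read"
[0,2] S\PP  <B  k=1
[2,3] NP\PP  lex  "found"
[3,4] N/S  lex  "some"
[4,5] S  lex  "that"
[3,5] N  >  k=4
[5,6] (NP\(NP\PP))\N  lex  "plan"
[3,6] NP\(NP\PP)  <  k=5
[2,6] NP  <  k=3
[6,7] (S\(S\PP))\NP  lex  "often"
[2,7] S\(S\PP)  <  k=6
[0,7] S  <  k=2

[0,7] S   <
  [0,2] S\PP   <B
    [0,1] "this" : N\PP
    [1,2] "read" : S\N
  [2,7] S\(S\PP)   <
    [2,6] NP   <
      [2,3] "found" : NP\PP
      [3,6] NP\(NP\PP)   <
        [3,5] N   >
          [3,4] "some" : N/S
          [4,5] "that" : S
        [5,6] "plan" : (NP\(NP\PP))\N
    [6,7] "often" : (S\(S\PP))\NP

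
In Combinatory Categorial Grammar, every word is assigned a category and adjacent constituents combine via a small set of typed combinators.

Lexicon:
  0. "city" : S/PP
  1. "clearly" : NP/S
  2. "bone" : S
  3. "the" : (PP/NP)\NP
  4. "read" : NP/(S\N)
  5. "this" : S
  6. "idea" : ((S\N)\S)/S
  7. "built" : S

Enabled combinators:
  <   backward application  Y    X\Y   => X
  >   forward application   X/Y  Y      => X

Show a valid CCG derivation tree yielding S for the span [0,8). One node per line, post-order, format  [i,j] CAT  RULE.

[0,8] S   >
  [0,1] "city" : S/PP
  [1,8] PP   >
    [1,4] PP/NP   <
      [1,3] NP   >
        [1,2] "clearly" : NP/S
        [2,3] "bone" : S
      [3,4] "the" : (PP/NP)\NP
    [4,8] NP   >
      [4,5] "read" : NP/(S\N)
      [5,8] S\N   <
        [5,6] "this" : S
        [6,8] (S\N)\S   >
          [6,7] "idea" : ((S\N)\S)/S
          [7,8] "built" : S

[0,1] S/PP  lex  "city"
[1,2] NP/S  lex  "clearly"
[2,3] S  lex  "bone"
[1,3] NP  >  k=2
[3,4] (PP/NP)\NP  lex  "the"
[1,4] PP/NP  <  k=3
[4,5] NP/(S\N)  lex  "read"
[5,6] S  lex  "this"
[6,7] ((S\N)\S)/S  lex  "idea"
[7,8] S  lex  "built"
[6,8] (S\N)\S  >  k=7
[5,8] S\N  <  k=6
[4,8] NP  >  k=5
[1,8] PP  >  k=4
[0,8] S  >  k=1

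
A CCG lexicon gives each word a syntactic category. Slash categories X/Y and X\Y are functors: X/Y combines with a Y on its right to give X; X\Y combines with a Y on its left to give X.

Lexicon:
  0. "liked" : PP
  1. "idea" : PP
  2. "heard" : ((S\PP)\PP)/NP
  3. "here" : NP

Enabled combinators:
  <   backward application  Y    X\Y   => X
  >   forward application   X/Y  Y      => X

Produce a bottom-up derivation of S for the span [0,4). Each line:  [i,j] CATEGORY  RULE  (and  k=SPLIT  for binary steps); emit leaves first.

[0,1] PP  lex  "liked"
[1,2] PP  lex  "idea"
[2,3] ((S\PP)\PP)/NP  lex  "heard"
[3,4] NP  lex  "here"
[2,4] (S\PP)\PP  >  k=3
[1,4] S\PP  <  k=2
[0,4] S  <  k=1

[0,4] S   <
  [0,1] "liked" : PP
  [1,4] S\PP   <
    [1,2] "idea" : PP
    [2,4] (S\PP)\PP   >
      [2,3] "heard" : ((S\PP)\PP)/NP
      [3,4] "here" : NP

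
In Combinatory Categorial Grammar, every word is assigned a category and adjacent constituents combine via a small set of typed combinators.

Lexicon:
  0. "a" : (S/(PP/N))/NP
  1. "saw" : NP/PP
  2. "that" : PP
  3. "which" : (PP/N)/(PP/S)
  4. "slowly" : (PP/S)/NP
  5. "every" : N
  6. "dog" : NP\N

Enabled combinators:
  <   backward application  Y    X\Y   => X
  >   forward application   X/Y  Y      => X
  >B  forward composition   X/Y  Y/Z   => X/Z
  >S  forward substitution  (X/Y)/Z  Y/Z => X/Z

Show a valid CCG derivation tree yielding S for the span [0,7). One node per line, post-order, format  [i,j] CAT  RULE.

[0,1] (S/(PP/N))/NP  lex  "a"
[1,2] NP/PP  lex  "saw"
[2,3] PP  lex  "that"
[1,3] NP  >  k=2
[0,3] S/(PP/N)  >  k=1
[3,4] (PP/N)/(PP/S)  lex  "which"
[4,5] (PP/S)/NP  lex  "slowly"
[5,6] N  lex  "every"
[6,7] NP\N  lex  "dog"
[5,7] NP  <  k=6
[4,7] PP/S  >  k=5
[3,7] PP/N  >  k=4
[0,7] S  >  k=3

[0,7] S   >
  [0,3] S/(PP/N)   >
    [0,1] "a" : (S/(PP/N))/NP
    [1,3] NP   >
      [1,2] "saw" : NP/PP
      [2,3] "that" : PP
  [3,7] PP/N   >
    [3,4] "which" : (PP/N)/(PP/S)
    [4,7] PP/S   >
      [4,5] "slowly" : (PP/S)/NP
      [5,7] NP   <
        [5,6] "every" : N
        [6,7] "dog" : NP\N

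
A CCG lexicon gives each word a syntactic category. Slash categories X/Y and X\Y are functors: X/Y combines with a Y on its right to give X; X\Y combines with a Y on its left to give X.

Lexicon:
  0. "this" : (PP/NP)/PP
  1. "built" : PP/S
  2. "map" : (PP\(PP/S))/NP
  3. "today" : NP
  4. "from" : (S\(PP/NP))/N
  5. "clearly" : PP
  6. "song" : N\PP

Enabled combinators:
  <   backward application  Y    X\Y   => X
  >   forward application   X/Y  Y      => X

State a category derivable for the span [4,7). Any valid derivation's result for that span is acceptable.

S\(PP/NP)

[0,7] S   <
  [0,4] PP/NP   >
    [0,1] "this" : (PP/NP)/PP
    [1,4] PP   <
      [1,2] "built" : PP/S
      [2,4] PP\(PP/S)   >
        [2,3] "map" : (PP\(PP/S))/NP
        [3,4] "today" : NP
  [4,7] S\(PP/NP)   >
    [4,5] "from" : (S\(PP/NP))/N
    [5,7] N   <
      [5,6] "clearly" : PP
      [6,7] "song" : N\PP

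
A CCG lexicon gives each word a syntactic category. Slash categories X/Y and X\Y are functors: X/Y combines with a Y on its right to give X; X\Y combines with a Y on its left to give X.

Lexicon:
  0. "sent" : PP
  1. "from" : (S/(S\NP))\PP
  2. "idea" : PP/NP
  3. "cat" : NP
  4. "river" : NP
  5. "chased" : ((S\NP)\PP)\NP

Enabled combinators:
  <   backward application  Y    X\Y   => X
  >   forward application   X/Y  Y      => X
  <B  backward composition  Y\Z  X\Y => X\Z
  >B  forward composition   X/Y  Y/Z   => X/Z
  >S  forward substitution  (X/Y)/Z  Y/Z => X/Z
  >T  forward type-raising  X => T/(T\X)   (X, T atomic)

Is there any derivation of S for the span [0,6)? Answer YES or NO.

[0,6] S   >
  [0,2] S/(S\NP)   <
    [0,1] "sent" : PP
    [1,2] "from" : (S/(S\NP))\PP
  [2,6] S\NP   <
    [2,4] PP   >
      [2,3] "idea" : PP/NP
      [3,4] "cat" : NP
    [4,6] (S\NP)\PP   <
      [4,5] "river" : NP
      [5,6] "chased" : ((S\NP)\PP)\NP

YES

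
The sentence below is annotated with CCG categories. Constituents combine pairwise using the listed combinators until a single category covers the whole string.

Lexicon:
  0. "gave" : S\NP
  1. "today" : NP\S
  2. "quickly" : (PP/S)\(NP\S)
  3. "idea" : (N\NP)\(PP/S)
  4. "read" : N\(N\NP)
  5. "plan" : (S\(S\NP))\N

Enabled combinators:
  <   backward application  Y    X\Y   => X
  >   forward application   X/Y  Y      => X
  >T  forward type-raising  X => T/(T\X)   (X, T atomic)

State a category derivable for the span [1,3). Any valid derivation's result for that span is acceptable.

[0,6] S   <
  [0,1] "gave" : S\NP
  [1,6] S\(S\NP)   <
    [1,5] N   <
      [1,4] N\NP   <
        [1,3] PP/S   <
          [1,2] "today" : NP\S
          [2,3] "quickly" : (PP/S)\(NP\S)
        [3,4] "idea" : (N\NP)\(PP/S)
      [4,5] "read" : N\(N\NP)
    [5,6] "plan" : (S\(S\NP))\N

PP/S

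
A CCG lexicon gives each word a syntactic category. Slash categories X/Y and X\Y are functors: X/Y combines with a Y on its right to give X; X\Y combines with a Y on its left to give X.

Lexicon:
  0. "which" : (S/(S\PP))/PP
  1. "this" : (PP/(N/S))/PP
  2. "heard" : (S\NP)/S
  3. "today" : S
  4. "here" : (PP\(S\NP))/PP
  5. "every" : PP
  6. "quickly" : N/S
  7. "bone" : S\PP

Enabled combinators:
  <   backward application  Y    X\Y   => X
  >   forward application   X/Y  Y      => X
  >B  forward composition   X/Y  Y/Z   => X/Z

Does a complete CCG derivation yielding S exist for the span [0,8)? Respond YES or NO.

YES

[0,8] S   >
  [0,7] S/(S\PP)   >
    [0,1] "which" : (S/(S\PP))/PP
    [1,7] PP   >
      [1,6] PP/(N/S)   >
        [1,2] "this" : (PP/(N/S))/PP
        [2,6] PP   <
          [2,4] S\NP   >
            [2,3] "heard" : (S\NP)/S
            [3,4] "today" : S
          [4,6] PP\(S\NP)   >
            [4,5] "here" : (PP\(S\NP))/PP
            [5,6] "every" : PP
      [6,7] "quickly" : N/S
  [7,8] "bone" : S\PP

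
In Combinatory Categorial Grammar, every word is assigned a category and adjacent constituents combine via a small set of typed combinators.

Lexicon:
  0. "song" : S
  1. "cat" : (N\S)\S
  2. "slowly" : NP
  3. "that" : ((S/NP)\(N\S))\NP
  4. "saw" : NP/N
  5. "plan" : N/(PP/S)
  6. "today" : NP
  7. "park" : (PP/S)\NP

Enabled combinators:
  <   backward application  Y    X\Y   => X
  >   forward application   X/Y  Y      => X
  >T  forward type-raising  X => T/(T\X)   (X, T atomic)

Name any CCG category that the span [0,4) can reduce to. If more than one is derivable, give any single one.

S/NP

[0,8] S   >
  [0,4] S/NP   <
    [0,2] N\S   <
      [0,1] "song" : S
      [1,2] "cat" : (N\S)\S
    [2,4] (S/NP)\(N\S)   <
      [2,3] "slowly" : NP
      [3,4] "that" : ((S/NP)\(N\S))\NP
  [4,8] NP   >
    [4,5] "saw" : NP/N
    [5,8] N   >
      [5,6] "plan" : N/(PP/S)
      [6,8] PP/S   <
        [6,7] "today" : NP
        [7,8] "park" : (PP/S)\NP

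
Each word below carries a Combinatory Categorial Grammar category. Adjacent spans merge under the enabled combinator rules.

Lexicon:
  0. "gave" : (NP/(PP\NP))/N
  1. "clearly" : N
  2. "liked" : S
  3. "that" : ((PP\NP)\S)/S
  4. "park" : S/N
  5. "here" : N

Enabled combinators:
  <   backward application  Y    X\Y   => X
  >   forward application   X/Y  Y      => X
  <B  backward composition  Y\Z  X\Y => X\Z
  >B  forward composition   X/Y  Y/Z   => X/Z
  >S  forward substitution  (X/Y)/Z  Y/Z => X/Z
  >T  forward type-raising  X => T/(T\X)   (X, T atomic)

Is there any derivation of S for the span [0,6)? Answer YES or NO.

NO

(NP/(PP\NP))/N N S ((PP\NP)\S)/S S/N N
CKY chart[0,6] = {N/(N\NP), NP, NP/(NP\NP), PP/(PP\NP), S/(S\NP)}; S ∉ chart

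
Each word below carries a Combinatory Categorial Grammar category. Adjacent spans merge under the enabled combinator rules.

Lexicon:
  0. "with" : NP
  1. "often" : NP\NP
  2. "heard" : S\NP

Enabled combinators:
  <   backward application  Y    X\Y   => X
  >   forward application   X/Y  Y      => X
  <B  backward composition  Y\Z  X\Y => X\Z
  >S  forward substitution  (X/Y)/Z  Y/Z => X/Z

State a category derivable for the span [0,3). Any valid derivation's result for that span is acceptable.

S

[0,3] S   <
  [0,1] "with" : NP
  [1,3] S\NP   <B
    [1,2] "often" : NP\NP
    [2,3] "heard" : S\NP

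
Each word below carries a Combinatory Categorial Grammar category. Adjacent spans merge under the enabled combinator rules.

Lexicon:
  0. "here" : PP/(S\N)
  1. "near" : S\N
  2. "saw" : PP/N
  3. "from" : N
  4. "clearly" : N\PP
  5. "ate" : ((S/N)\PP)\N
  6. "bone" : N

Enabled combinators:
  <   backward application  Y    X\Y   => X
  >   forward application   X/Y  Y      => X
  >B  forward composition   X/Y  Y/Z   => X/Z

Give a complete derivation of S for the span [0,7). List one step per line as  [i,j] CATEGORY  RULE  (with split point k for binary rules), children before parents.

[0,1] PP/(S\N)  lex  "here"
[1,2] S\N  lex  "near"
[0,2] PP  >  k=1
[2,3] PP/N  lex  "saw"
[3,4] N  lex  "from"
[2,4] PP  >  k=3
[4,5] N\PP  lex  "clearly"
[2,5] N  <  k=4
[5,6] ((S/N)\PP)\N  lex  "ate"
[2,6] (S/N)\PP  <  k=5
[0,6] S/N  <  k=2
[6,7] N  lex  "bone"
[0,7] S  >  k=6

[0,7] S   >
  [0,6] S/N   <
    [0,2] PP   >
      [0,1] "here" : PP/(S\N)
      [1,2] "near" : S\N
    [2,6] (S/N)\PP   <
      [2,5] N   <
        [2,4] PP   >
          [2,3] "saw" : PP/N
          [3,4] "from" : N
        [4,5] "clearly" : N\PP
      [5,6] "ate" : ((S/N)\PP)\N
  [6,7] "bone" : N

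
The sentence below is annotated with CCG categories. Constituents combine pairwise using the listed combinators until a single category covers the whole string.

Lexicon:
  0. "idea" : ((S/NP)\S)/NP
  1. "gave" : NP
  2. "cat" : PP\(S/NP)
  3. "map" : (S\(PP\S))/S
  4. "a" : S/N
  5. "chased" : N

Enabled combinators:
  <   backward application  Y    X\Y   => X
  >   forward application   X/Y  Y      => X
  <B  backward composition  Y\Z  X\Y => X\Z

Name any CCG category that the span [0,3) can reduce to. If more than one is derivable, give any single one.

[0,6] S   <
  [0,3] PP\S   <B
    [0,2] (S/NP)\S   >
      [0,1] "idea" : ((S/NP)\S)/NP
      [1,2] "gave" : NP
    [2,3] "cat" : PP\(S/NP)
  [3,6] S\(PP\S)   >
    [3,4] "map" : (S\(PP\S))/S
    [4,6] S   >
      [4,5] "a" : S/N
      [5,6] "chased" : N

PP\S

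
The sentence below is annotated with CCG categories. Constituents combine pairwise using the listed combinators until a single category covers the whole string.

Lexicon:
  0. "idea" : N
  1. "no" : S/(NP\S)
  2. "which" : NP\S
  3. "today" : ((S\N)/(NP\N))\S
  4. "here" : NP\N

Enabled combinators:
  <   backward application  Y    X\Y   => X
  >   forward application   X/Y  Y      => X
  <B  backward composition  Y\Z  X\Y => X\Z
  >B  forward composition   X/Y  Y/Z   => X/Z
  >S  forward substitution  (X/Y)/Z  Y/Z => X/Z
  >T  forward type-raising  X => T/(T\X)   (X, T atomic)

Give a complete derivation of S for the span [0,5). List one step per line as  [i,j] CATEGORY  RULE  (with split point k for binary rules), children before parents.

[0,5] S   <
  [0,1] "idea" : N
  [1,5] S\N   >
    [1,4] (S\N)/(NP\N)   <
      [1,3] S   >
        [1,2] "no" : S/(NP\S)
        [2,3] "which" : NP\S
      [3,4] "today" : ((S\N)/(NP\N))\S
    [4,5] "here" : NP\N

[0,1] N  lex  "idea"
[1,2] S/(NP\S)  lex  "no"
[2,3] NP\S  lex  "which"
[1,3] S  >  k=2
[3,4] ((S\N)/(NP\N))\S  lex  "today"
[1,4] (S\N)/(NP\N)  <  k=3
[4,5] NP\N  lex  "here"
[1,5] S\N  >  k=4
[0,5] S  <  k=1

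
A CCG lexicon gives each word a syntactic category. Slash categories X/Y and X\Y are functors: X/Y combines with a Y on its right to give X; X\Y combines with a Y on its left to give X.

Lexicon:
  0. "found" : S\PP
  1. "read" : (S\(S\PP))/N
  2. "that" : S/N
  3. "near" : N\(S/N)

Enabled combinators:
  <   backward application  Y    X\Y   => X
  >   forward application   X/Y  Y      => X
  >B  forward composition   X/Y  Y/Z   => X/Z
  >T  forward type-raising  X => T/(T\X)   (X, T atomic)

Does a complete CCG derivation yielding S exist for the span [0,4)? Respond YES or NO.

YES

[0,4] S   <
  [0,1] "found" : S\PP
  [1,4] S\(S\PP)   >
    [1,2] "read" : (S\(S\PP))/N
    [2,4] N   <
      [2,3] "that" : S/N
      [3,4] "near" : N\(S/N)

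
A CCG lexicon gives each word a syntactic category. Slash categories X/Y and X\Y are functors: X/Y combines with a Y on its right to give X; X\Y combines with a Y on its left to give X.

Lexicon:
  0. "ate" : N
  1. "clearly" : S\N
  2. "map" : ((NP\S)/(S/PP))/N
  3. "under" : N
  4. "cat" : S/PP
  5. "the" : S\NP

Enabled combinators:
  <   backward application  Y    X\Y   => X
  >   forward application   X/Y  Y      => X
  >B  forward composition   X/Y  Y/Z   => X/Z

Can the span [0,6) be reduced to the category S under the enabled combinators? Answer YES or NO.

[0,6] S   <
  [0,5] NP   <
    [0,2] S   <
      [0,1] "ate" : N
      [1,2] "clearly" : S\N
    [2,5] NP\S   >
      [2,4] (NP\S)/(S/PP)   >
        [2,3] "map" : ((NP\S)/(S/PP))/N
        [3,4] "under" : N
      [4,5] "cat" : S/PP
  [5,6] "the" : S\NP

YES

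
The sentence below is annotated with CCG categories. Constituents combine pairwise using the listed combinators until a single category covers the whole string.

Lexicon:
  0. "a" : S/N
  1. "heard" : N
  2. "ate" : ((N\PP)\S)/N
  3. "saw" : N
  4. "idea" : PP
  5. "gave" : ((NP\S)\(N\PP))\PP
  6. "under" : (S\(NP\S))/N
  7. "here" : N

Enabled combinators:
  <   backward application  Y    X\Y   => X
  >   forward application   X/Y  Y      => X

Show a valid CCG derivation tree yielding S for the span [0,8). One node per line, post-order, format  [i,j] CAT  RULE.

[0,8] S   <
  [0,6] NP\S   <
    [0,4] N\PP   <
      [0,2] S   >
        [0,1] "a" : S/N
        [1,2] "heard" : N
      [2,4] (N\PP)\S   >
        [2,3] "ate" : ((N\PP)\S)/N
        [3,4] "saw" : N
    [4,6] (NP\S)\(N\PP)   <
      [4,5] "idea" : PP
      [5,6] "gave" : ((NP\S)\(N\PP))\PP
  [6,8] S\(NP\S)   >
    [6,7] "under" : (S\(NP\S))/N
    [7,8] "here" : N

[0,1] S/N  lex  "a"
[1,2] N  lex  "heard"
[0,2] S  >  k=1
[2,3] ((N\PP)\S)/N  lex  "ate"
[3,4] N  lex  "saw"
[2,4] (N\PP)\S  >  k=3
[0,4] N\PP  <  k=2
[4,5] PP  lex  "idea"
[5,6] ((NP\S)\(N\PP))\PP  lex  "gave"
[4,6] (NP\S)\(N\PP)  <  k=5
[0,6] NP\S  <  k=4
[6,7] (S\(NP\S))/N  lex  "under"
[7,8] N  lex  "here"
[6,8] S\(NP\S)  >  k=7
[0,8] S  <  k=6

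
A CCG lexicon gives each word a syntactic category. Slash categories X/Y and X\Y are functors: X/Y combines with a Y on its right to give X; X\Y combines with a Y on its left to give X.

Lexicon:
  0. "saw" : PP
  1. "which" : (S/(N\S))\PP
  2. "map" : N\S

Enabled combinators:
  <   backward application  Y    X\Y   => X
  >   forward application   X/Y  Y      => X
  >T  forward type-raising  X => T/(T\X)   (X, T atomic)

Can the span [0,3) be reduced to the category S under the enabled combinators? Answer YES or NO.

YES

[0,3] S   >
  [0,2] S/(N\S)   <
    [0,1] "saw" : PP
    [1,2] "which" : (S/(N\S))\PP
  [2,3] "map" : N\S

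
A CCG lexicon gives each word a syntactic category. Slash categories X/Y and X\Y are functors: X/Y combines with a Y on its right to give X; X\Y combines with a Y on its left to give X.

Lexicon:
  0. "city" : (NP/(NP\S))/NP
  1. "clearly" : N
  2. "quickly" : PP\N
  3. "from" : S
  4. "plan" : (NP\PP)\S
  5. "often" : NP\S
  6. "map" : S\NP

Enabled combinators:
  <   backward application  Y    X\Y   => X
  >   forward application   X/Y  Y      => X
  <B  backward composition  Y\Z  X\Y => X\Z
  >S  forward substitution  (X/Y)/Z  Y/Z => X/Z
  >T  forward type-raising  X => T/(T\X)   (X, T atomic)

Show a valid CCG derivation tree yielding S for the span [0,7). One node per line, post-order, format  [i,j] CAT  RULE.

[0,7] S   <
  [0,6] NP   >
    [0,5] NP/(NP\S)   >
      [0,1] "city" : (NP/(NP\S))/NP
      [1,5] NP   >
        [1,2] NP/(NP\N)   >T
          [1,2] "clearly" : N
        [2,5] NP\N   <B
          [2,3] "quickly" : PP\N
          [3,5] NP\PP   <
            [3,4] "from" : S
            [4,5] "plan" : (NP\PP)\S
    [5,6] "often" : NP\S
  [6,7] "map" : S\NP

[0,1] (NP/(NP\S))/NP  lex  "city"
[1,2] N  lex  "clearly"
[1,2] NP/(NP\N)  >T
[2,3] PP\N  lex  "quickly"
[3,4] S  lex  "from"
[4,5] (NP\PP)\S  lex  "plan"
[3,5] NP\PP  <  k=4
[2,5] NP\N  <B  k=3
[1,5] NP  >  k=2
[0,5] NP/(NP\S)  >  k=1
[5,6] NP\S  lex  "often"
[0,6] NP  >  k=5
[6,7] S\NP  lex  "map"
[0,7] S  <  k=6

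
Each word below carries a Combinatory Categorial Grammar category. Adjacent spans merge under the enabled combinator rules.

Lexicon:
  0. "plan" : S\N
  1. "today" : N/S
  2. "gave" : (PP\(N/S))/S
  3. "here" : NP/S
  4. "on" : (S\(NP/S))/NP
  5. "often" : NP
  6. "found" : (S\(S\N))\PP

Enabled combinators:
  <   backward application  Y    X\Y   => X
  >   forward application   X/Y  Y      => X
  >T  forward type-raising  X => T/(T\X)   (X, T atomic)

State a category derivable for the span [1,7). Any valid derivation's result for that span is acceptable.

[0,7] S   <
  [0,1] "plan" : S\N
  [1,7] S\(S\N)   <
    [1,6] PP   <
      [1,2] "today" : N/S
      [2,6] PP\(N/S)   >
        [2,3] "gave" : (PP\(N/S))/S
        [3,6] S   <
          [3,4] "here" : NP/S
          [4,6] S\(NP/S)   >
            [4,5] "on" : (S\(NP/S))/NP
            [5,6] "often" : NP
    [6,7] "found" : (S\(S\N))\PP

S\(S\N)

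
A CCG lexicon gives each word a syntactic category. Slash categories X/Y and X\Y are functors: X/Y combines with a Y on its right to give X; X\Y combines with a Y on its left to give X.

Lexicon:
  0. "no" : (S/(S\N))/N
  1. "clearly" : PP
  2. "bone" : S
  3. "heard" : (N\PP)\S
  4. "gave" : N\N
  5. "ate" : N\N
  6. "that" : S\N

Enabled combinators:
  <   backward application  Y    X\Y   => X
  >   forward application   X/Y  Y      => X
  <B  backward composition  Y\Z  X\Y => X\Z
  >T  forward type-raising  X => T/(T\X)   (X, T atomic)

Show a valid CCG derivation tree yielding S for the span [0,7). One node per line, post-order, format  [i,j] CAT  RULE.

[0,7] S   >
  [0,5] S/(S\N)   >
    [0,1] "no" : (S/(S\N))/N
    [1,5] N   <
      [1,2] "clearly" : PP
      [2,5] N\PP   <B
        [2,4] N\PP   <
          [2,3] "bone" : S
          [3,4] "heard" : (N\PP)\S
        [4,5] "gave" : N\N
  [5,7] S\N   <B
    [5,6] "ate" : N\N
    [6,7] "that" : S\N

[0,1] (S/(S\N))/N  lex  "no"
[1,2] PP  lex  "clearly"
[2,3] S  lex  "bone"
[3,4] (N\PP)\S  lex  "heard"
[2,4] N\PP  <  k=3
[4,5] N\N  lex  "gave"
[2,5] N\PP  <B  k=4
[1,5] N  <  k=2
[0,5] S/(S\N)  >  k=1
[5,6] N\N  lex  "ate"
[6,7] S\N  lex  "that"
[5,7] S\N  <B  k=6
[0,7] S  >  k=5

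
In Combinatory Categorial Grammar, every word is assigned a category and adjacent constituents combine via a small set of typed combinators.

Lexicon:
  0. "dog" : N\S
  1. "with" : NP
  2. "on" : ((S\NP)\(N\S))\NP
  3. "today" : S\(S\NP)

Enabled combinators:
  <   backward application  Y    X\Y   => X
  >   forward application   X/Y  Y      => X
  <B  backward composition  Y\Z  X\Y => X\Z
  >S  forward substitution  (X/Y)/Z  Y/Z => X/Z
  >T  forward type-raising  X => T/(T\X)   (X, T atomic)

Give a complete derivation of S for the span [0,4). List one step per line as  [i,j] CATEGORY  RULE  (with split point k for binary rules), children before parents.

[0,4] S   <
  [0,3] S\NP   <
    [0,1] "dog" : N\S
    [1,3] (S\NP)\(N\S)   <
      [1,2] "with" : NP
      [2,3] "on" : ((S\NP)\(N\S))\NP
  [3,4] "today" : S\(S\NP)

[0,1] N\S  lex  "dog"
[1,2] NP  lex  "with"
[2,3] ((S\NP)\(N\S))\NP  lex  "on"
[1,3] (S\NP)\(N\S)  <  k=2
[0,3] S\NP  <  k=1
[3,4] S\(S\NP)  lex  "today"
[0,4] S  <  k=3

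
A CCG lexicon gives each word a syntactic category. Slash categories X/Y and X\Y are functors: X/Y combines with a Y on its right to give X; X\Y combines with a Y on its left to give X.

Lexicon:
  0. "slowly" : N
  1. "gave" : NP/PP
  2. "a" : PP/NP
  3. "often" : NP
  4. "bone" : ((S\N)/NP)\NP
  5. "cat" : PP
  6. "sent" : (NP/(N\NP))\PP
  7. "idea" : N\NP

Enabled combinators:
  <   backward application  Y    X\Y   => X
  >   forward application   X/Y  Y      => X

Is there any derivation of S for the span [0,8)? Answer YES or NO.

[0,8] S   <
  [0,1] "slowly" : N
  [1,8] S\N   >
    [1,5] (S\N)/NP   <
      [1,4] NP   >
        [1,2] "gave" : NP/PP
        [2,4] PP   >
          [2,3] "a" : PP/NP
          [3,4] "often" : NP
      [4,5] "bone" : ((S\N)/NP)\NP
    [5,8] NP   >
      [5,7] NP/(N\NP)   <
        [5,6] "cat" : PP
        [6,7] "sent" : (NP/(N\NP))\PP
      [7,8] "idea" : N\NP

YES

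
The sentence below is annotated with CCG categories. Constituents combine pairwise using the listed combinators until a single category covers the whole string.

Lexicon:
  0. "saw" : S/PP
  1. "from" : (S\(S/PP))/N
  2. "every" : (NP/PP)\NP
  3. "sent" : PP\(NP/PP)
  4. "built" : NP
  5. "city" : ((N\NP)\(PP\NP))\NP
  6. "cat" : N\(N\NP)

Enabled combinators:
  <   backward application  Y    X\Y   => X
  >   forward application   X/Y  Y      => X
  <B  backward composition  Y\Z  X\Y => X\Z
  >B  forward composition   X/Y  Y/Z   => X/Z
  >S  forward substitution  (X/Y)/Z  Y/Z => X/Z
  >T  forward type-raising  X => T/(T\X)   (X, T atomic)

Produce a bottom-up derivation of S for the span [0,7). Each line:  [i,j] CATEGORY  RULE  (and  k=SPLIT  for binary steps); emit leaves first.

[0,1] S/PP  lex  "saw"
[1,2] (S\(S/PP))/N  lex  "from"
[2,3] (NP/PP)\NP  lex  "every"
[3,4] PP\(NP/PP)  lex  "sent"
[2,4] PP\NP  <B  k=3
[4,5] NP  lex  "built"
[5,6] ((N\NP)\(PP\NP))\NP  lex  "city"
[4,6] (N\NP)\(PP\NP)  <  k=5
[2,6] N\NP  <  k=4
[6,7] N\(N\NP)  lex  "cat"
[2,7] N  <  k=6
[1,7] S\(S/PP)  >  k=2
[0,7] S  <  k=1

[0,7] S   <
  [0,1] "saw" : S/PP
  [1,7] S\(S/PP)   >
    [1,2] "from" : (S\(S/PP))/N
    [2,7] N   <
      [2,6] N\NP   <
        [2,4] PP\NP   <B
          [2,3] "every" : (NP/PP)\NP
          [3,4] "sent" : PP\(NP/PP)
        [4,6] (N\NP)\(PP\NP)   <
          [4,5] "built" : NP
          [5,6] "city" : ((N\NP)\(PP\NP))\NP
      [6,7] "cat" : N\(N\NP)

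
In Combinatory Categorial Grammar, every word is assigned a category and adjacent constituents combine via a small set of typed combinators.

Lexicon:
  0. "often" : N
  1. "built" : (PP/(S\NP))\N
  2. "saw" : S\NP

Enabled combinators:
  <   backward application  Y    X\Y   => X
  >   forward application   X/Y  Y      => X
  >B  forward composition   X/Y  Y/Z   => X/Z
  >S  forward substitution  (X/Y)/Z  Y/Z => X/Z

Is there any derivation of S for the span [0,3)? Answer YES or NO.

NO

N (PP/(S\NP))\N S\NP
CKY chart[0,3] = {PP}; S ∉ chart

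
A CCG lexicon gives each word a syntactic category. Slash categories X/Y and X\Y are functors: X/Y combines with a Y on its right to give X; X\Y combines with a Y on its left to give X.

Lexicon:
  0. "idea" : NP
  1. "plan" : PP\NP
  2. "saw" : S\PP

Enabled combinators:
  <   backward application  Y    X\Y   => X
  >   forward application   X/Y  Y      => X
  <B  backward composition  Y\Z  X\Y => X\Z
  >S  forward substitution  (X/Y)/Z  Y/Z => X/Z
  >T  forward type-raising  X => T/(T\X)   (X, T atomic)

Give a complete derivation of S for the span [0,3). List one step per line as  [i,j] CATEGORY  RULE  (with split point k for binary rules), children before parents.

[0,3] S   <
  [0,2] PP   <
    [0,1] "idea" : NP
    [1,2] "plan" : PP\NP
  [2,3] "saw" : S\PP

[0,1] NP  lex  "idea"
[1,2] PP\NP  lex  "plan"
[0,2] PP  <  k=1
[2,3] S\PP  lex  "saw"
[0,3] S  <  k=2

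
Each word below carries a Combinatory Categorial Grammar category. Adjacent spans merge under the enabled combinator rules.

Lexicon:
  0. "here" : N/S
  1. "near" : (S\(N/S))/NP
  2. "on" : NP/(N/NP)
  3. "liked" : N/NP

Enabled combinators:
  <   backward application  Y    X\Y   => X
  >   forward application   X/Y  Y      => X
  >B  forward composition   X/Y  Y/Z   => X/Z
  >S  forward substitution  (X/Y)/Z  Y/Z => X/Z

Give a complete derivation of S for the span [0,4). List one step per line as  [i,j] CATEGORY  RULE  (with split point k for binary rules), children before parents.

[0,4] S   <
  [0,1] "here" : N/S
  [1,4] S\(N/S)   >
    [1,2] "near" : (S\(N/S))/NP
    [2,4] NP   >
      [2,3] "on" : NP/(N/NP)
      [3,4] "liked" : N/NP

[0,1] N/S  lex  "here"
[1,2] (S\(N/S))/NP  lex  "near"
[2,3] NP/(N/NP)  lex  "on"
[3,4] N/NP  lex  "liked"
[2,4] NP  >  k=3
[1,4] S\(N/S)  >  k=2
[0,4] S  <  k=1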